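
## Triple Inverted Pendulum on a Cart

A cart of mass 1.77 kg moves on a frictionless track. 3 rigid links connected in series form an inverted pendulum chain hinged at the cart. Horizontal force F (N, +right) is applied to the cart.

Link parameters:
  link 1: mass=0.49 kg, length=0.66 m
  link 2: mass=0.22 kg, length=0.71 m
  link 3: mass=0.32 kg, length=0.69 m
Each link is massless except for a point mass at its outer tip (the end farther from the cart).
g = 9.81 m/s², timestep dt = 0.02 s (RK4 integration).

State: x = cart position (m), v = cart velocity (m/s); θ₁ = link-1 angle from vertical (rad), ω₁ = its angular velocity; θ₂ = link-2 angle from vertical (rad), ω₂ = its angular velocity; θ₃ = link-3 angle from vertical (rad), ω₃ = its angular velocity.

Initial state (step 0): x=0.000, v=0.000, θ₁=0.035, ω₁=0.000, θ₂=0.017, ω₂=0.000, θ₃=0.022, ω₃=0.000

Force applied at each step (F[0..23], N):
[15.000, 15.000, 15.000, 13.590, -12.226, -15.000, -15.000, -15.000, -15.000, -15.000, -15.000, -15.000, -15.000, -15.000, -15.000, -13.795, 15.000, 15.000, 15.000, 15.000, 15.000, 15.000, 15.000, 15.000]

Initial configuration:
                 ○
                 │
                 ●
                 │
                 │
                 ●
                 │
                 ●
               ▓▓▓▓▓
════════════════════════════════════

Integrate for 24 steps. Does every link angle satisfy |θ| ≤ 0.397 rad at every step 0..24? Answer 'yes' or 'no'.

apply F[0]=+15.000 → step 1: x=0.002, v=0.165, θ₁=0.033, ω₁=-0.235, θ₂=0.017, ω₂=-0.012, θ₃=0.022, ω₃=0.004
apply F[1]=+15.000 → step 2: x=0.007, v=0.332, θ₁=0.026, ω₁=-0.473, θ₂=0.017, ω₂=-0.022, θ₃=0.022, ω₃=0.007
apply F[2]=+15.000 → step 3: x=0.015, v=0.499, θ₁=0.014, ω₁=-0.719, θ₂=0.016, ω₂=-0.027, θ₃=0.022, ω₃=0.012
apply F[3]=+13.590 → step 4: x=0.026, v=0.652, θ₁=-0.003, ω₁=-0.952, θ₂=0.016, ω₂=-0.024, θ₃=0.023, ω₃=0.016
apply F[4]=-12.226 → step 5: x=0.038, v=0.515, θ₁=-0.020, ω₁=-0.757, θ₂=0.015, ω₂=-0.011, θ₃=0.023, ω₃=0.021
apply F[5]=-15.000 → step 6: x=0.047, v=0.348, θ₁=-0.033, ω₁=-0.527, θ₂=0.015, ω₂=0.010, θ₃=0.023, ω₃=0.027
apply F[6]=-15.000 → step 7: x=0.052, v=0.183, θ₁=-0.041, ω₁=-0.305, θ₂=0.016, ω₂=0.037, θ₃=0.024, ω₃=0.033
apply F[7]=-15.000 → step 8: x=0.054, v=0.019, θ₁=-0.045, ω₁=-0.089, θ₂=0.017, ω₂=0.069, θ₃=0.025, ω₃=0.039
apply F[8]=-15.000 → step 9: x=0.053, v=-0.145, θ₁=-0.045, ω₁=0.125, θ₂=0.018, ω₂=0.104, θ₃=0.026, ω₃=0.044
apply F[9]=-15.000 → step 10: x=0.048, v=-0.310, θ₁=-0.040, ω₁=0.340, θ₂=0.021, ω₂=0.138, θ₃=0.027, ω₃=0.049
apply F[10]=-15.000 → step 11: x=0.040, v=-0.475, θ₁=-0.031, ω₁=0.560, θ₂=0.024, ω₂=0.170, θ₃=0.028, ω₃=0.052
apply F[11]=-15.000 → step 12: x=0.029, v=-0.642, θ₁=-0.018, ω₁=0.789, θ₂=0.028, ω₂=0.198, θ₃=0.029, ω₃=0.054
apply F[12]=-15.000 → step 13: x=0.015, v=-0.810, θ₁=0.000, ω₁=1.030, θ₂=0.032, ω₂=0.220, θ₃=0.030, ω₃=0.054
apply F[13]=-15.000 → step 14: x=-0.003, v=-0.981, θ₁=0.024, ω₁=1.285, θ₂=0.036, ω₂=0.233, θ₃=0.031, ω₃=0.051
apply F[14]=-15.000 → step 15: x=-0.025, v=-1.154, θ₁=0.052, ω₁=1.558, θ₂=0.041, ω₂=0.236, θ₃=0.032, ω₃=0.047
apply F[15]=-13.795 → step 16: x=-0.049, v=-1.316, θ₁=0.086, ω₁=1.829, θ₂=0.046, ω₂=0.229, θ₃=0.033, ω₃=0.041
apply F[16]=+15.000 → step 17: x=-0.074, v=-1.156, θ₁=0.120, ω₁=1.635, θ₂=0.050, ω₂=0.206, θ₃=0.033, ω₃=0.032
apply F[17]=+15.000 → step 18: x=-0.096, v=-1.001, θ₁=0.151, ω₁=1.468, θ₂=0.054, ω₂=0.167, θ₃=0.034, ω₃=0.020
apply F[18]=+15.000 → step 19: x=-0.114, v=-0.850, θ₁=0.179, ω₁=1.326, θ₂=0.057, ω₂=0.113, θ₃=0.034, ω₃=0.006
apply F[19]=+15.000 → step 20: x=-0.130, v=-0.702, θ₁=0.205, ω₁=1.206, θ₂=0.058, ω₂=0.045, θ₃=0.034, ω₃=-0.010
apply F[20]=+15.000 → step 21: x=-0.142, v=-0.558, θ₁=0.228, ω₁=1.108, θ₂=0.058, ω₂=-0.038, θ₃=0.034, ω₃=-0.027
apply F[21]=+15.000 → step 22: x=-0.152, v=-0.416, θ₁=0.249, ω₁=1.029, θ₂=0.057, ω₂=-0.136, θ₃=0.033, ω₃=-0.044
apply F[22]=+15.000 → step 23: x=-0.159, v=-0.277, θ₁=0.269, ω₁=0.968, θ₂=0.053, ω₂=-0.249, θ₃=0.032, ω₃=-0.060
apply F[23]=+15.000 → step 24: x=-0.163, v=-0.140, θ₁=0.288, ω₁=0.925, θ₂=0.047, ω₂=-0.377, θ₃=0.031, ω₃=-0.073
Max |angle| over trajectory = 0.288 rad; bound = 0.397 → within bound.

Answer: yes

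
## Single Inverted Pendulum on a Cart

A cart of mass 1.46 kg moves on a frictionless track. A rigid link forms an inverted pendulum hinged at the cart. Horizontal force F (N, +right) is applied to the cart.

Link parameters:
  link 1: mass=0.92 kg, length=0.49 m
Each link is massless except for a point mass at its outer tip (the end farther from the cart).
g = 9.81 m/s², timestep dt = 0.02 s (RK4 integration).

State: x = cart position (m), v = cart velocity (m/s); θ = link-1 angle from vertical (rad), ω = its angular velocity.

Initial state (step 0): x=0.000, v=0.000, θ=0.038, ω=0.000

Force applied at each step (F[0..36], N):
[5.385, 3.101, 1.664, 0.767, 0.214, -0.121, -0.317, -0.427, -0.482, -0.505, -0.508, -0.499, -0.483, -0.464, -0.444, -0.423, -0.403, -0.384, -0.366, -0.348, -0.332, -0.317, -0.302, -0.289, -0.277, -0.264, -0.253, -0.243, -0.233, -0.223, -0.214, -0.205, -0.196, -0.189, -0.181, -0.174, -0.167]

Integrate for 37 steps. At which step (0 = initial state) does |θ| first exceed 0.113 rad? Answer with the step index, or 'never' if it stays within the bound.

Answer: never

Derivation:
apply F[0]=+5.385 → step 1: x=0.001, v=0.069, θ=0.037, ω=-0.126
apply F[1]=+3.101 → step 2: x=0.002, v=0.107, θ=0.034, ω=-0.189
apply F[2]=+1.664 → step 3: x=0.005, v=0.126, θ=0.030, ω=-0.215
apply F[3]=+0.767 → step 4: x=0.007, v=0.133, θ=0.025, ω=-0.219
apply F[4]=+0.214 → step 5: x=0.010, v=0.133, θ=0.021, ω=-0.210
apply F[5]=-0.121 → step 6: x=0.013, v=0.129, θ=0.017, ω=-0.194
apply F[6]=-0.317 → step 7: x=0.015, v=0.123, θ=0.013, ω=-0.175
apply F[7]=-0.427 → step 8: x=0.018, v=0.116, θ=0.010, ω=-0.156
apply F[8]=-0.482 → step 9: x=0.020, v=0.108, θ=0.007, ω=-0.137
apply F[9]=-0.505 → step 10: x=0.022, v=0.101, θ=0.004, ω=-0.119
apply F[10]=-0.508 → step 11: x=0.024, v=0.093, θ=0.002, ω=-0.103
apply F[11]=-0.499 → step 12: x=0.026, v=0.086, θ=0.000, ω=-0.088
apply F[12]=-0.483 → step 13: x=0.027, v=0.080, θ=-0.001, ω=-0.075
apply F[13]=-0.464 → step 14: x=0.029, v=0.074, θ=-0.003, ω=-0.063
apply F[14]=-0.444 → step 15: x=0.030, v=0.068, θ=-0.004, ω=-0.053
apply F[15]=-0.423 → step 16: x=0.032, v=0.063, θ=-0.005, ω=-0.044
apply F[16]=-0.403 → step 17: x=0.033, v=0.058, θ=-0.006, ω=-0.036
apply F[17]=-0.384 → step 18: x=0.034, v=0.053, θ=-0.006, ω=-0.029
apply F[18]=-0.366 → step 19: x=0.035, v=0.049, θ=-0.007, ω=-0.024
apply F[19]=-0.348 → step 20: x=0.036, v=0.045, θ=-0.007, ω=-0.018
apply F[20]=-0.332 → step 21: x=0.037, v=0.042, θ=-0.008, ω=-0.014
apply F[21]=-0.317 → step 22: x=0.037, v=0.038, θ=-0.008, ω=-0.010
apply F[22]=-0.302 → step 23: x=0.038, v=0.035, θ=-0.008, ω=-0.007
apply F[23]=-0.289 → step 24: x=0.039, v=0.032, θ=-0.008, ω=-0.004
apply F[24]=-0.277 → step 25: x=0.039, v=0.029, θ=-0.008, ω=-0.002
apply F[25]=-0.264 → step 26: x=0.040, v=0.027, θ=-0.008, ω=0.000
apply F[26]=-0.253 → step 27: x=0.041, v=0.024, θ=-0.008, ω=0.002
apply F[27]=-0.243 → step 28: x=0.041, v=0.022, θ=-0.008, ω=0.004
apply F[28]=-0.233 → step 29: x=0.041, v=0.020, θ=-0.008, ω=0.005
apply F[29]=-0.223 → step 30: x=0.042, v=0.018, θ=-0.008, ω=0.006
apply F[30]=-0.214 → step 31: x=0.042, v=0.016, θ=-0.008, ω=0.007
apply F[31]=-0.205 → step 32: x=0.042, v=0.014, θ=-0.008, ω=0.008
apply F[32]=-0.196 → step 33: x=0.043, v=0.012, θ=-0.007, ω=0.008
apply F[33]=-0.189 → step 34: x=0.043, v=0.010, θ=-0.007, ω=0.009
apply F[34]=-0.181 → step 35: x=0.043, v=0.009, θ=-0.007, ω=0.009
apply F[35]=-0.174 → step 36: x=0.043, v=0.007, θ=-0.007, ω=0.009
apply F[36]=-0.167 → step 37: x=0.043, v=0.006, θ=-0.007, ω=0.009
max |θ| = 0.038 ≤ 0.113 over all 38 states.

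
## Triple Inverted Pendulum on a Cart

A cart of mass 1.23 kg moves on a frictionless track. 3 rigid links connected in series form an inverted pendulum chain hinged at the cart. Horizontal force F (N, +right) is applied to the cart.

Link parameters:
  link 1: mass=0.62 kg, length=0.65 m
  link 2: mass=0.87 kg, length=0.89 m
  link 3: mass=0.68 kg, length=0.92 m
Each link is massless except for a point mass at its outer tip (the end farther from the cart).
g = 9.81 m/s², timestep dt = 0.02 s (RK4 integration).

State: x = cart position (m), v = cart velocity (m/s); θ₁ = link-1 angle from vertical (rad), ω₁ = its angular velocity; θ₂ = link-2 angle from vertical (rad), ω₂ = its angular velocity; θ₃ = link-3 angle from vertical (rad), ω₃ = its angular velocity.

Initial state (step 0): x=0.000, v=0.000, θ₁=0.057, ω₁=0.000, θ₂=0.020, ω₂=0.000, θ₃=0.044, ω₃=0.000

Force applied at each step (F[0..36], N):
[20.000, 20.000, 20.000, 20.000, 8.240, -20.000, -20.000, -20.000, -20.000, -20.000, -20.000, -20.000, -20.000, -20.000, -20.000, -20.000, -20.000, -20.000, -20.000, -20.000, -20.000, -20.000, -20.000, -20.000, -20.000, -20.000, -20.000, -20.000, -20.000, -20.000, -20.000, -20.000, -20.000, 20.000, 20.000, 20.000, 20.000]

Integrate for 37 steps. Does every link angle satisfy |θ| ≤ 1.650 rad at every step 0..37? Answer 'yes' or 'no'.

Answer: yes

Derivation:
apply F[0]=+20.000 → step 1: x=0.003, v=0.304, θ₁=0.053, ω₁=-0.422, θ₂=0.020, ω₂=-0.034, θ₃=0.044, ω₃=0.010
apply F[1]=+20.000 → step 2: x=0.012, v=0.613, θ₁=0.040, ω₁=-0.859, θ₂=0.019, ω₂=-0.061, θ₃=0.044, ω₃=0.020
apply F[2]=+20.000 → step 3: x=0.028, v=0.928, θ₁=0.018, ω₁=-1.326, θ₂=0.017, ω₂=-0.075, θ₃=0.045, ω₃=0.030
apply F[3]=+20.000 → step 4: x=0.049, v=1.252, θ₁=-0.013, ω₁=-1.832, θ₂=0.016, ω₂=-0.070, θ₃=0.046, ω₃=0.039
apply F[4]=+8.240 → step 5: x=0.076, v=1.394, θ₁=-0.052, ω₁=-2.085, θ₂=0.015, ω₂=-0.048, θ₃=0.046, ω₃=0.047
apply F[5]=-20.000 → step 6: x=0.101, v=1.090, θ₁=-0.090, ω₁=-1.696, θ₂=0.014, ω₂=0.004, θ₃=0.047, ω₃=0.058
apply F[6]=-20.000 → step 7: x=0.120, v=0.800, θ₁=-0.121, ω₁=-1.371, θ₂=0.015, ω₂=0.088, θ₃=0.049, ω₃=0.070
apply F[7]=-20.000 → step 8: x=0.133, v=0.522, θ₁=-0.145, ω₁=-1.100, θ₂=0.018, ω₂=0.199, θ₃=0.050, ω₃=0.083
apply F[8]=-20.000 → step 9: x=0.140, v=0.253, θ₁=-0.165, ω₁=-0.874, θ₂=0.023, ω₂=0.335, θ₃=0.052, ω₃=0.095
apply F[9]=-20.000 → step 10: x=0.143, v=-0.009, θ₁=-0.181, ω₁=-0.684, θ₂=0.031, ω₂=0.493, θ₃=0.054, ω₃=0.105
apply F[10]=-20.000 → step 11: x=0.140, v=-0.267, θ₁=-0.193, ω₁=-0.521, θ₂=0.043, ω₂=0.670, θ₃=0.056, ω₃=0.112
apply F[11]=-20.000 → step 12: x=0.132, v=-0.522, θ₁=-0.201, ω₁=-0.376, θ₂=0.058, ω₂=0.863, θ₃=0.058, ω₃=0.115
apply F[12]=-20.000 → step 13: x=0.119, v=-0.777, θ₁=-0.208, ω₁=-0.243, θ₂=0.078, ω₂=1.071, θ₃=0.061, ω₃=0.112
apply F[13]=-20.000 → step 14: x=0.101, v=-1.034, θ₁=-0.211, ω₁=-0.115, θ₂=0.101, ω₂=1.292, θ₃=0.063, ω₃=0.103
apply F[14]=-20.000 → step 15: x=0.078, v=-1.293, θ₁=-0.212, ω₁=0.018, θ₂=0.129, ω₂=1.522, θ₃=0.065, ω₃=0.087
apply F[15]=-20.000 → step 16: x=0.049, v=-1.558, θ₁=-0.210, ω₁=0.164, θ₂=0.162, ω₂=1.758, θ₃=0.066, ω₃=0.066
apply F[16]=-20.000 → step 17: x=0.016, v=-1.828, θ₁=-0.205, ω₁=0.332, θ₂=0.200, ω₂=1.994, θ₃=0.067, ω₃=0.039
apply F[17]=-20.000 → step 18: x=-0.024, v=-2.105, θ₁=-0.197, ω₁=0.532, θ₂=0.242, ω₂=2.225, θ₃=0.068, ω₃=0.010
apply F[18]=-20.000 → step 19: x=-0.069, v=-2.390, θ₁=-0.184, ω₁=0.772, θ₂=0.289, ω₂=2.445, θ₃=0.068, ω₃=-0.020
apply F[19]=-20.000 → step 20: x=-0.119, v=-2.684, θ₁=-0.166, ω₁=1.062, θ₂=0.340, ω₂=2.646, θ₃=0.067, ω₃=-0.046
apply F[20]=-20.000 → step 21: x=-0.176, v=-2.986, θ₁=-0.141, ω₁=1.409, θ₂=0.394, ω₂=2.819, θ₃=0.066, ω₃=-0.066
apply F[21]=-20.000 → step 22: x=-0.239, v=-3.297, θ₁=-0.109, ω₁=1.822, θ₂=0.452, ω₂=2.955, θ₃=0.065, ω₃=-0.074
apply F[22]=-20.000 → step 23: x=-0.308, v=-3.616, θ₁=-0.068, ω₁=2.304, θ₂=0.512, ω₂=3.041, θ₃=0.063, ω₃=-0.066
apply F[23]=-20.000 → step 24: x=-0.384, v=-3.939, θ₁=-0.016, ω₁=2.858, θ₂=0.573, ω₂=3.063, θ₃=0.062, ω₃=-0.036
apply F[24]=-20.000 → step 25: x=-0.466, v=-4.264, θ₁=0.047, ω₁=3.485, θ₂=0.634, ω₂=3.004, θ₃=0.062, ω₃=0.021
apply F[25]=-20.000 → step 26: x=-0.554, v=-4.580, θ₁=0.124, ω₁=4.175, θ₂=0.693, ω₂=2.845, θ₃=0.063, ω₃=0.116
apply F[26]=-20.000 → step 27: x=-0.649, v=-4.872, θ₁=0.214, ω₁=4.911, θ₂=0.747, ω₂=2.571, θ₃=0.067, ω₃=0.257
apply F[27]=-20.000 → step 28: x=-0.749, v=-5.118, θ₁=0.320, ω₁=5.657, θ₂=0.795, ω₂=2.177, θ₃=0.074, ω₃=0.461
apply F[28]=-20.000 → step 29: x=-0.853, v=-5.286, θ₁=0.440, ω₁=6.357, θ₂=0.834, ω₂=1.685, θ₃=0.086, ω₃=0.741
apply F[29]=-20.000 → step 30: x=-0.959, v=-5.347, θ₁=0.574, ω₁=6.938, θ₂=0.862, ω₂=1.156, θ₃=0.104, ω₃=1.103
apply F[30]=-20.000 → step 31: x=-1.066, v=-5.289, θ₁=0.717, ω₁=7.329, θ₂=0.880, ω₂=0.684, θ₃=0.130, ω₃=1.534
apply F[31]=-20.000 → step 32: x=-1.170, v=-5.132, θ₁=0.865, ω₁=7.503, θ₂=0.890, ω₂=0.367, θ₃=0.166, ω₃=1.996
apply F[32]=-20.000 → step 33: x=-1.271, v=-4.917, θ₁=1.015, ω₁=7.489, θ₂=0.896, ω₂=0.253, θ₃=0.210, ω₃=2.442
apply F[33]=+20.000 → step 34: x=-1.364, v=-4.383, θ₁=1.163, ω₁=7.281, θ₂=0.901, ω₂=0.260, θ₃=0.261, ω₃=2.599
apply F[34]=+20.000 → step 35: x=-1.446, v=-3.871, θ₁=1.307, ω₁=7.167, θ₂=0.907, ω₂=0.319, θ₃=0.314, ω₃=2.724
apply F[35]=+20.000 → step 36: x=-1.519, v=-3.369, θ₁=1.450, ω₁=7.142, θ₂=0.914, ω₂=0.423, θ₃=0.369, ω₃=2.829
apply F[36]=+20.000 → step 37: x=-1.581, v=-2.866, θ₁=1.594, ω₁=7.198, θ₂=0.924, ω₂=0.574, θ₃=0.427, ω₃=2.921
Max |angle| over trajectory = 1.594 rad; bound = 1.650 → within bound.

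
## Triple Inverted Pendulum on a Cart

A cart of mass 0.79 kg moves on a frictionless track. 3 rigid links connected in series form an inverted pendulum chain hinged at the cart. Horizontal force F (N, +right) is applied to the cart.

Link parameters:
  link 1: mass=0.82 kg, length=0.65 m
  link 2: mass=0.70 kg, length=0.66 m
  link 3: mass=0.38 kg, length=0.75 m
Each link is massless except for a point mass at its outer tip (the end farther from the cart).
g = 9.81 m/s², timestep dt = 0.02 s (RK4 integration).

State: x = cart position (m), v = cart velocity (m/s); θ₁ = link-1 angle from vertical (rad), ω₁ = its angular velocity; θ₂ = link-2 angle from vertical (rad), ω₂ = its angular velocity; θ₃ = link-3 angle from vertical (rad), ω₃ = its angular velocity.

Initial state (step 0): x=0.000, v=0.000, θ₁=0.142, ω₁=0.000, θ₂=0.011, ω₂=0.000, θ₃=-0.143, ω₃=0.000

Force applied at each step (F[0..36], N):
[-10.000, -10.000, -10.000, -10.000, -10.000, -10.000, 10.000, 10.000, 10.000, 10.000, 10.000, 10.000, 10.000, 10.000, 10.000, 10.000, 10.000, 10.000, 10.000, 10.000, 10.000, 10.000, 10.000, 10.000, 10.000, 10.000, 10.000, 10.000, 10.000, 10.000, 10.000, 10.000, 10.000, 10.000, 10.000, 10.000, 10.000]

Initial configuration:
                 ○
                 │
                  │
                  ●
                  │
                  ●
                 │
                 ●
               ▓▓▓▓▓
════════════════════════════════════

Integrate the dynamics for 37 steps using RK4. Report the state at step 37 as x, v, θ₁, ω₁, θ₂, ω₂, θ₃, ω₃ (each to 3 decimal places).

Answer: x=1.097, v=4.663, θ₁=4.058, ω₁=13.162, θ₂=-1.868, ω₂=-17.600, θ₃=-0.148, ω₃=-4.726

Derivation:
apply F[0]=-10.000 → step 1: x=-0.003, v=-0.303, θ₁=0.147, ω₁=0.543, θ₂=0.011, ω₂=-0.050, θ₃=-0.143, ω₃=-0.045
apply F[1]=-10.000 → step 2: x=-0.012, v=-0.606, θ₁=0.164, ω₁=1.088, θ₂=0.009, ω₂=-0.101, θ₃=-0.145, ω₃=-0.087
apply F[2]=-10.000 → step 3: x=-0.027, v=-0.906, θ₁=0.191, ω₁=1.632, θ₂=0.006, ω₂=-0.153, θ₃=-0.147, ω₃=-0.121
apply F[3]=-10.000 → step 4: x=-0.048, v=-1.198, θ₁=0.229, ω₁=2.166, θ₂=0.003, ω₂=-0.199, θ₃=-0.150, ω₃=-0.145
apply F[4]=-10.000 → step 5: x=-0.075, v=-1.475, θ₁=0.277, ω₁=2.673, θ₂=-0.001, ω₂=-0.229, θ₃=-0.153, ω₃=-0.157
apply F[5]=-10.000 → step 6: x=-0.107, v=-1.728, θ₁=0.336, ω₁=3.135, θ₂=-0.006, ω₂=-0.229, θ₃=-0.156, ω₃=-0.157
apply F[6]=+10.000 → step 7: x=-0.140, v=-1.561, θ₁=0.398, ω₁=3.071, θ₂=-0.012, ω₂=-0.346, θ₃=-0.159, ω₃=-0.185
apply F[7]=+10.000 → step 8: x=-0.170, v=-1.404, θ₁=0.459, ω₁=3.051, θ₂=-0.020, ω₂=-0.481, θ₃=-0.163, ω₃=-0.210
apply F[8]=+10.000 → step 9: x=-0.196, v=-1.253, θ₁=0.520, ω₁=3.065, θ₂=-0.031, ω₂=-0.629, θ₃=-0.168, ω₃=-0.233
apply F[9]=+10.000 → step 10: x=-0.220, v=-1.105, θ₁=0.581, ω₁=3.104, θ₂=-0.045, ω₂=-0.785, θ₃=-0.172, ω₃=-0.251
apply F[10]=+10.000 → step 11: x=-0.240, v=-0.957, θ₁=0.644, ω₁=3.159, θ₂=-0.062, ω₂=-0.944, θ₃=-0.178, ω₃=-0.264
apply F[11]=+10.000 → step 12: x=-0.258, v=-0.806, θ₁=0.708, ω₁=3.226, θ₂=-0.083, ω₂=-1.102, θ₃=-0.183, ω₃=-0.274
apply F[12]=+10.000 → step 13: x=-0.273, v=-0.650, θ₁=0.773, ω₁=3.302, θ₂=-0.107, ω₂=-1.256, θ₃=-0.188, ω₃=-0.280
apply F[13]=+10.000 → step 14: x=-0.284, v=-0.490, θ₁=0.840, ω₁=3.384, θ₂=-0.133, ω₂=-1.405, θ₃=-0.194, ω₃=-0.283
apply F[14]=+10.000 → step 15: x=-0.292, v=-0.323, θ₁=0.909, ω₁=3.472, θ₂=-0.163, ω₂=-1.545, θ₃=-0.200, ω₃=-0.284
apply F[15]=+10.000 → step 16: x=-0.297, v=-0.151, θ₁=0.979, ω₁=3.566, θ₂=-0.195, ω₂=-1.676, θ₃=-0.205, ω₃=-0.285
apply F[16]=+10.000 → step 17: x=-0.298, v=0.029, θ₁=1.051, ω₁=3.667, θ₂=-0.230, ω₂=-1.795, θ₃=-0.211, ω₃=-0.285
apply F[17]=+10.000 → step 18: x=-0.296, v=0.215, θ₁=1.126, ω₁=3.777, θ₂=-0.267, ω₂=-1.902, θ₃=-0.217, ω₃=-0.286
apply F[18]=+10.000 → step 19: x=-0.290, v=0.409, θ₁=1.202, ω₁=3.898, θ₂=-0.306, ω₂=-1.993, θ₃=-0.223, ω₃=-0.288
apply F[19]=+10.000 → step 20: x=-0.279, v=0.613, θ₁=1.282, ω₁=4.035, θ₂=-0.346, ω₂=-2.069, θ₃=-0.228, ω₃=-0.293
apply F[20]=+10.000 → step 21: x=-0.265, v=0.826, θ₁=1.364, ω₁=4.193, θ₂=-0.388, ω₂=-2.125, θ₃=-0.234, ω₃=-0.301
apply F[21]=+10.000 → step 22: x=-0.246, v=1.052, θ₁=1.450, ω₁=4.377, θ₂=-0.431, ω₂=-2.159, θ₃=-0.240, ω₃=-0.311
apply F[22]=+10.000 → step 23: x=-0.223, v=1.296, θ₁=1.539, ω₁=4.596, θ₂=-0.474, ω₂=-2.168, θ₃=-0.247, ω₃=-0.323
apply F[23]=+10.000 → step 24: x=-0.194, v=1.562, θ₁=1.634, ω₁=4.863, θ₂=-0.518, ω₂=-2.147, θ₃=-0.253, ω₃=-0.335
apply F[24]=+10.000 → step 25: x=-0.160, v=1.859, θ₁=1.734, ω₁=5.191, θ₂=-0.560, ω₂=-2.092, θ₃=-0.260, ω₃=-0.343
apply F[25]=+10.000 → step 26: x=-0.120, v=2.202, θ₁=1.842, ω₁=5.604, θ₂=-0.601, ω₂=-2.000, θ₃=-0.267, ω₃=-0.341
apply F[26]=+10.000 → step 27: x=-0.072, v=2.611, θ₁=1.959, ω₁=6.133, θ₂=-0.640, ω₂=-1.870, θ₃=-0.274, ω₃=-0.317
apply F[27]=+10.000 → step 28: x=-0.014, v=3.119, θ₁=2.088, ω₁=6.821, θ₂=-0.676, ω₂=-1.713, θ₃=-0.279, ω₃=-0.252
apply F[28]=+10.000 → step 29: x=0.054, v=3.774, θ₁=2.233, ω₁=7.730, θ₂=-0.708, ω₂=-1.567, θ₃=-0.283, ω₃=-0.110
apply F[29]=+10.000 → step 30: x=0.138, v=4.644, θ₁=2.399, ω₁=8.922, θ₂=-0.739, ω₂=-1.554, θ₃=-0.283, ω₃=0.174
apply F[30]=+10.000 → step 31: x=0.242, v=5.774, θ₁=2.592, ω₁=10.359, θ₂=-0.773, ω₂=-1.994, θ₃=-0.275, ω₃=0.705
apply F[31]=+10.000 → step 32: x=0.370, v=6.999, θ₁=2.813, ω₁=11.616, θ₂=-0.826, ω₂=-3.471, θ₃=-0.253, ω₃=1.544
apply F[32]=+10.000 → step 33: x=0.519, v=7.811, θ₁=3.051, ω₁=12.069, θ₂=-0.920, ω₂=-6.086, θ₃=-0.213, ω₃=2.368
apply F[33]=+10.000 → step 34: x=0.678, v=8.004, θ₁=3.293, ω₁=12.121, θ₂=-1.071, ω₂=-8.942, θ₃=-0.162, ω₃=2.574
apply F[34]=+10.000 → step 35: x=0.836, v=7.696, θ₁=3.538, ω₁=12.457, θ₂=-1.277, ω₂=-11.742, θ₃=-0.116, ω₃=1.799
apply F[35]=+10.000 → step 36: x=0.981, v=6.724, θ₁=3.793, ω₁=13.106, θ₂=-1.542, ω₂=-14.790, θ₃=-0.100, ω₃=-0.425
apply F[36]=+10.000 → step 37: x=1.097, v=4.663, θ₁=4.058, ω₁=13.162, θ₂=-1.868, ω₂=-17.600, θ₃=-0.148, ω₃=-4.726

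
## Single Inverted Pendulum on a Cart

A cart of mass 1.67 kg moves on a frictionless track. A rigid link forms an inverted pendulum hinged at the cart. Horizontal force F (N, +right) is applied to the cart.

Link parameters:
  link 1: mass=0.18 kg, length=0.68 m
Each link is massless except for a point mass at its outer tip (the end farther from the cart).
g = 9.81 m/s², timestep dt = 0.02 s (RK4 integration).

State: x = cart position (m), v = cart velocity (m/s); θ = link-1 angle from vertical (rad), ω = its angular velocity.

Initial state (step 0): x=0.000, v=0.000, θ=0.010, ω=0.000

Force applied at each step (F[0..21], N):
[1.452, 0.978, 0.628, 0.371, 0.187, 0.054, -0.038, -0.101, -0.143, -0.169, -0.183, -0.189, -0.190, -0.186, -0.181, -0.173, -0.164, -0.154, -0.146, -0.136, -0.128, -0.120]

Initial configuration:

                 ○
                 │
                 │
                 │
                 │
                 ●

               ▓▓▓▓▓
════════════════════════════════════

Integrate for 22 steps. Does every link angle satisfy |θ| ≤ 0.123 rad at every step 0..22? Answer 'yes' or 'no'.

apply F[0]=+1.452 → step 1: x=0.000, v=0.017, θ=0.010, ω=-0.022
apply F[1]=+0.978 → step 2: x=0.001, v=0.029, θ=0.009, ω=-0.037
apply F[2]=+0.628 → step 3: x=0.001, v=0.036, θ=0.008, ω=-0.045
apply F[3]=+0.371 → step 4: x=0.002, v=0.040, θ=0.007, ω=-0.049
apply F[4]=+0.187 → step 5: x=0.003, v=0.042, θ=0.006, ω=-0.050
apply F[5]=+0.054 → step 6: x=0.004, v=0.043, θ=0.005, ω=-0.049
apply F[6]=-0.038 → step 7: x=0.005, v=0.042, θ=0.005, ω=-0.047
apply F[7]=-0.101 → step 8: x=0.005, v=0.041, θ=0.004, ω=-0.044
apply F[8]=-0.143 → step 9: x=0.006, v=0.039, θ=0.003, ω=-0.040
apply F[9]=-0.169 → step 10: x=0.007, v=0.037, θ=0.002, ω=-0.036
apply F[10]=-0.183 → step 11: x=0.008, v=0.035, θ=0.001, ω=-0.033
apply F[11]=-0.189 → step 12: x=0.008, v=0.033, θ=0.001, ω=-0.029
apply F[12]=-0.190 → step 13: x=0.009, v=0.030, θ=0.000, ω=-0.025
apply F[13]=-0.186 → step 14: x=0.010, v=0.028, θ=-0.000, ω=-0.022
apply F[14]=-0.181 → step 15: x=0.010, v=0.026, θ=-0.001, ω=-0.019
apply F[15]=-0.173 → step 16: x=0.011, v=0.024, θ=-0.001, ω=-0.016
apply F[16]=-0.164 → step 17: x=0.011, v=0.022, θ=-0.001, ω=-0.014
apply F[17]=-0.154 → step 18: x=0.012, v=0.020, θ=-0.002, ω=-0.012
apply F[18]=-0.146 → step 19: x=0.012, v=0.019, θ=-0.002, ω=-0.010
apply F[19]=-0.136 → step 20: x=0.012, v=0.017, θ=-0.002, ω=-0.008
apply F[20]=-0.128 → step 21: x=0.013, v=0.015, θ=-0.002, ω=-0.006
apply F[21]=-0.120 → step 22: x=0.013, v=0.014, θ=-0.002, ω=-0.005
Max |angle| over trajectory = 0.010 rad; bound = 0.123 → within bound.

Answer: yes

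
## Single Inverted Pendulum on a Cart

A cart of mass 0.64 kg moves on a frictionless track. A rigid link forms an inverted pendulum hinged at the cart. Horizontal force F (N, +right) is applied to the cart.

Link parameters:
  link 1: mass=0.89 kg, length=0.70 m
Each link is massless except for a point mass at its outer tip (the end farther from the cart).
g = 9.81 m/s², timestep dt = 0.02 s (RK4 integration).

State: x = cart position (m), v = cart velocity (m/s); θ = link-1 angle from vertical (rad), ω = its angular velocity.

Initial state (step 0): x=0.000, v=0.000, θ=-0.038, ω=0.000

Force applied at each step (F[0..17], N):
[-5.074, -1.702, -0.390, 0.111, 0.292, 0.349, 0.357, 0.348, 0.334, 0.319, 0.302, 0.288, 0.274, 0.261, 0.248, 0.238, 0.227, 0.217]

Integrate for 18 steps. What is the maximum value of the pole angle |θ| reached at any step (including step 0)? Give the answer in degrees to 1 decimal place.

apply F[0]=-5.074 → step 1: x=-0.001, v=-0.148, θ=-0.036, ω=0.201
apply F[1]=-1.702 → step 2: x=-0.005, v=-0.192, θ=-0.031, ω=0.254
apply F[2]=-0.390 → step 3: x=-0.009, v=-0.196, θ=-0.026, ω=0.252
apply F[3]=+0.111 → step 4: x=-0.013, v=-0.186, θ=-0.022, ω=0.231
apply F[4]=+0.292 → step 5: x=-0.016, v=-0.172, θ=-0.017, ω=0.205
apply F[5]=+0.349 → step 6: x=-0.019, v=-0.157, θ=-0.013, ω=0.180
apply F[6]=+0.357 → step 7: x=-0.022, v=-0.143, θ=-0.010, ω=0.156
apply F[7]=+0.348 → step 8: x=-0.025, v=-0.129, θ=-0.007, ω=0.135
apply F[8]=+0.334 → step 9: x=-0.028, v=-0.117, θ=-0.005, ω=0.116
apply F[9]=+0.319 → step 10: x=-0.030, v=-0.107, θ=-0.002, ω=0.099
apply F[10]=+0.302 → step 11: x=-0.032, v=-0.097, θ=-0.001, ω=0.085
apply F[11]=+0.288 → step 12: x=-0.034, v=-0.088, θ=0.001, ω=0.072
apply F[12]=+0.274 → step 13: x=-0.035, v=-0.080, θ=0.002, ω=0.061
apply F[13]=+0.261 → step 14: x=-0.037, v=-0.072, θ=0.003, ω=0.051
apply F[14]=+0.248 → step 15: x=-0.038, v=-0.066, θ=0.004, ω=0.043
apply F[15]=+0.238 → step 16: x=-0.040, v=-0.059, θ=0.005, ω=0.035
apply F[16]=+0.227 → step 17: x=-0.041, v=-0.054, θ=0.006, ω=0.029
apply F[17]=+0.217 → step 18: x=-0.042, v=-0.049, θ=0.006, ω=0.023
Max |angle| over trajectory = 0.038 rad = 2.2°.

Answer: 2.2°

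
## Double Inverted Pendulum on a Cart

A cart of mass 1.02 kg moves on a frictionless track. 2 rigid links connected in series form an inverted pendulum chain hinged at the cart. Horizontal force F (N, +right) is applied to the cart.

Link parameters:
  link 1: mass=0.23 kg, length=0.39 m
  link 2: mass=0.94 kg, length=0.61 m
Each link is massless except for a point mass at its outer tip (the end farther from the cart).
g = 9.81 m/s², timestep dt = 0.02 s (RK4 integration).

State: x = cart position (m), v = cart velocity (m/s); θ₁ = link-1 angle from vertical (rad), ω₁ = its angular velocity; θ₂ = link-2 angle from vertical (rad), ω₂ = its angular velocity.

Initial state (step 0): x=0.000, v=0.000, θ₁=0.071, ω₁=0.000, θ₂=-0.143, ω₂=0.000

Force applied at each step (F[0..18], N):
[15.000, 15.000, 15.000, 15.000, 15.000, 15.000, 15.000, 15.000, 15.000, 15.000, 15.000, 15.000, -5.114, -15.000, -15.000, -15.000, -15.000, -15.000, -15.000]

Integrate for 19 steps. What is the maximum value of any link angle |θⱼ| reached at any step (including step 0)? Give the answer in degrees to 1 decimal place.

Answer: 84.7°

Derivation:
apply F[0]=+15.000 → step 1: x=0.003, v=0.280, θ₁=0.068, ω₁=-0.286, θ₂=-0.146, ω₂=-0.321
apply F[1]=+15.000 → step 2: x=0.011, v=0.561, θ₁=0.059, ω₁=-0.587, θ₂=-0.156, ω₂=-0.636
apply F[2]=+15.000 → step 3: x=0.025, v=0.845, θ₁=0.044, ω₁=-0.921, θ₂=-0.172, ω₂=-0.937
apply F[3]=+15.000 → step 4: x=0.045, v=1.133, θ₁=0.022, ω₁=-1.307, θ₂=-0.193, ω₂=-1.216
apply F[4]=+15.000 → step 5: x=0.071, v=1.425, θ₁=-0.008, ω₁=-1.765, θ₂=-0.220, ω₂=-1.459
apply F[5]=+15.000 → step 6: x=0.102, v=1.723, θ₁=-0.049, ω₁=-2.316, θ₂=-0.251, ω₂=-1.653
apply F[6]=+15.000 → step 7: x=0.140, v=2.024, θ₁=-0.102, ω₁=-2.980, θ₂=-0.286, ω₂=-1.779
apply F[7]=+15.000 → step 8: x=0.183, v=2.322, θ₁=-0.169, ω₁=-3.765, θ₂=-0.322, ω₂=-1.823
apply F[8]=+15.000 → step 9: x=0.232, v=2.607, θ₁=-0.253, ω₁=-4.639, θ₂=-0.358, ω₂=-1.788
apply F[9]=+15.000 → step 10: x=0.287, v=2.861, θ₁=-0.354, ω₁=-5.500, θ₂=-0.393, ω₂=-1.720
apply F[10]=+15.000 → step 11: x=0.346, v=3.063, θ₁=-0.472, ω₁=-6.169, θ₂=-0.427, ω₂=-1.727
apply F[11]=+15.000 → step 12: x=0.409, v=3.213, θ₁=-0.599, ω₁=-6.516, θ₂=-0.463, ω₂=-1.913
apply F[12]=-5.114 → step 13: x=0.472, v=3.049, θ₁=-0.727, ω₁=-6.311, θ₂=-0.503, ω₂=-2.047
apply F[13]=-15.000 → step 14: x=0.530, v=2.758, θ₁=-0.851, ω₁=-6.125, θ₂=-0.544, ω₂=-2.039
apply F[14]=-15.000 → step 15: x=0.582, v=2.474, θ₁=-0.973, ω₁=-6.081, θ₂=-0.584, ω₂=-2.006
apply F[15]=-15.000 → step 16: x=0.629, v=2.191, θ₁=-1.095, ω₁=-6.142, θ₂=-0.624, ω₂=-1.970
apply F[16]=-15.000 → step 17: x=0.670, v=1.902, θ₁=-1.219, ω₁=-6.280, θ₂=-0.663, ω₂=-1.949
apply F[17]=-15.000 → step 18: x=0.705, v=1.604, θ₁=-1.347, ω₁=-6.477, θ₂=-0.702, ω₂=-1.963
apply F[18]=-15.000 → step 19: x=0.734, v=1.296, θ₁=-1.479, ω₁=-6.721, θ₂=-0.742, ω₂=-2.031
Max |angle| over trajectory = 1.479 rad = 84.7°.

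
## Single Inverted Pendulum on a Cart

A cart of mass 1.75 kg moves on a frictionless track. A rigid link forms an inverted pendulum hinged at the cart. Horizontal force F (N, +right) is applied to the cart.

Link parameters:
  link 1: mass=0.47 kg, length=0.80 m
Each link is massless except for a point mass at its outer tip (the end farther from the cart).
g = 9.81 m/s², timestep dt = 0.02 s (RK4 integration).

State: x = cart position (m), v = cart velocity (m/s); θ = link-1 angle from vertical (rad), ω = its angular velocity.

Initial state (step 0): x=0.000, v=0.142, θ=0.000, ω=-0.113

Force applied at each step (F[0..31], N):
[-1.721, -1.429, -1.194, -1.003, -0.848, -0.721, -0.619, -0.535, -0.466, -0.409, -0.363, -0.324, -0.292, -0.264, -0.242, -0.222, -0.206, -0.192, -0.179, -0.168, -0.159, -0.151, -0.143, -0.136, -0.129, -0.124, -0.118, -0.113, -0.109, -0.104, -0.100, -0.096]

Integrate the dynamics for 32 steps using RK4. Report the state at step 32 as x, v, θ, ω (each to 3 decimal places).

Answer: x=0.024, v=0.005, θ=-0.005, ω=0.008

Derivation:
apply F[0]=-1.721 → step 1: x=0.003, v=0.122, θ=-0.002, ω=-0.089
apply F[1]=-1.429 → step 2: x=0.005, v=0.106, θ=-0.004, ω=-0.069
apply F[2]=-1.194 → step 3: x=0.007, v=0.093, θ=-0.005, ω=-0.053
apply F[3]=-1.003 → step 4: x=0.009, v=0.082, θ=-0.006, ω=-0.041
apply F[4]=-0.848 → step 5: x=0.010, v=0.072, θ=-0.006, ω=-0.031
apply F[5]=-0.721 → step 6: x=0.012, v=0.064, θ=-0.007, ω=-0.022
apply F[6]=-0.619 → step 7: x=0.013, v=0.058, θ=-0.007, ω=-0.016
apply F[7]=-0.535 → step 8: x=0.014, v=0.052, θ=-0.008, ω=-0.010
apply F[8]=-0.466 → step 9: x=0.015, v=0.047, θ=-0.008, ω=-0.006
apply F[9]=-0.409 → step 10: x=0.016, v=0.043, θ=-0.008, ω=-0.003
apply F[10]=-0.363 → step 11: x=0.017, v=0.039, θ=-0.008, ω=-0.000
apply F[11]=-0.324 → step 12: x=0.017, v=0.036, θ=-0.008, ω=0.002
apply F[12]=-0.292 → step 13: x=0.018, v=0.033, θ=-0.008, ω=0.004
apply F[13]=-0.264 → step 14: x=0.019, v=0.030, θ=-0.008, ω=0.005
apply F[14]=-0.242 → step 15: x=0.019, v=0.028, θ=-0.008, ω=0.006
apply F[15]=-0.222 → step 16: x=0.020, v=0.026, θ=-0.008, ω=0.007
apply F[16]=-0.206 → step 17: x=0.020, v=0.024, θ=-0.007, ω=0.008
apply F[17]=-0.192 → step 18: x=0.021, v=0.022, θ=-0.007, ω=0.008
apply F[18]=-0.179 → step 19: x=0.021, v=0.020, θ=-0.007, ω=0.008
apply F[19]=-0.168 → step 20: x=0.022, v=0.019, θ=-0.007, ω=0.009
apply F[20]=-0.159 → step 21: x=0.022, v=0.017, θ=-0.007, ω=0.009
apply F[21]=-0.151 → step 22: x=0.022, v=0.016, θ=-0.007, ω=0.009
apply F[22]=-0.143 → step 23: x=0.023, v=0.015, θ=-0.006, ω=0.009
apply F[23]=-0.136 → step 24: x=0.023, v=0.013, θ=-0.006, ω=0.009
apply F[24]=-0.129 → step 25: x=0.023, v=0.012, θ=-0.006, ω=0.009
apply F[25]=-0.124 → step 26: x=0.023, v=0.011, θ=-0.006, ω=0.009
apply F[26]=-0.118 → step 27: x=0.024, v=0.010, θ=-0.006, ω=0.009
apply F[27]=-0.113 → step 28: x=0.024, v=0.009, θ=-0.005, ω=0.009
apply F[28]=-0.109 → step 29: x=0.024, v=0.008, θ=-0.005, ω=0.008
apply F[29]=-0.104 → step 30: x=0.024, v=0.007, θ=-0.005, ω=0.008
apply F[30]=-0.100 → step 31: x=0.024, v=0.006, θ=-0.005, ω=0.008
apply F[31]=-0.096 → step 32: x=0.024, v=0.005, θ=-0.005, ω=0.008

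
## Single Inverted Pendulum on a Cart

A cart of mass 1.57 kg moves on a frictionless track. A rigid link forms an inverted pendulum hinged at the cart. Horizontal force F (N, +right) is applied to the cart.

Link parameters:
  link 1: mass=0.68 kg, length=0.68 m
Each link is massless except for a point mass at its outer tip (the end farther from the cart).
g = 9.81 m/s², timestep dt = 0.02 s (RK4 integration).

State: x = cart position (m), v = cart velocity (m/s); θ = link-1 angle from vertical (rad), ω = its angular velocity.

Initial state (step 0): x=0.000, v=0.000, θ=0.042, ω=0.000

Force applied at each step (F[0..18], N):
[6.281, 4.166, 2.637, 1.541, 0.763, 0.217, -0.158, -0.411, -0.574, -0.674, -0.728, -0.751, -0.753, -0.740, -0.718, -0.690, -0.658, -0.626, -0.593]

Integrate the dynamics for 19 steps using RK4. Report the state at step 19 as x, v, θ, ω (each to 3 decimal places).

Answer: x=0.050, v=0.075, θ=-0.008, ω=-0.038

Derivation:
apply F[0]=+6.281 → step 1: x=0.001, v=0.076, θ=0.041, ω=-0.100
apply F[1]=+4.166 → step 2: x=0.003, v=0.126, θ=0.038, ω=-0.162
apply F[2]=+2.637 → step 3: x=0.006, v=0.157, θ=0.035, ω=-0.196
apply F[3]=+1.541 → step 4: x=0.009, v=0.173, θ=0.031, ω=-0.211
apply F[4]=+0.763 → step 5: x=0.012, v=0.181, θ=0.026, ω=-0.214
apply F[5]=+0.217 → step 6: x=0.016, v=0.181, θ=0.022, ω=-0.208
apply F[6]=-0.158 → step 7: x=0.020, v=0.178, θ=0.018, ω=-0.196
apply F[7]=-0.411 → step 8: x=0.023, v=0.171, θ=0.014, ω=-0.182
apply F[8]=-0.574 → step 9: x=0.026, v=0.163, θ=0.011, ω=-0.166
apply F[9]=-0.674 → step 10: x=0.030, v=0.153, θ=0.008, ω=-0.149
apply F[10]=-0.728 → step 11: x=0.033, v=0.143, θ=0.005, ω=-0.133
apply F[11]=-0.751 → step 12: x=0.035, v=0.134, θ=0.002, ω=-0.118
apply F[12]=-0.753 → step 13: x=0.038, v=0.124, θ=0.000, ω=-0.103
apply F[13]=-0.740 → step 14: x=0.040, v=0.115, θ=-0.002, ω=-0.089
apply F[14]=-0.718 → step 15: x=0.043, v=0.106, θ=-0.003, ω=-0.077
apply F[15]=-0.690 → step 16: x=0.045, v=0.097, θ=-0.005, ω=-0.066
apply F[16]=-0.658 → step 17: x=0.046, v=0.089, θ=-0.006, ω=-0.056
apply F[17]=-0.626 → step 18: x=0.048, v=0.082, θ=-0.007, ω=-0.046
apply F[18]=-0.593 → step 19: x=0.050, v=0.075, θ=-0.008, ω=-0.038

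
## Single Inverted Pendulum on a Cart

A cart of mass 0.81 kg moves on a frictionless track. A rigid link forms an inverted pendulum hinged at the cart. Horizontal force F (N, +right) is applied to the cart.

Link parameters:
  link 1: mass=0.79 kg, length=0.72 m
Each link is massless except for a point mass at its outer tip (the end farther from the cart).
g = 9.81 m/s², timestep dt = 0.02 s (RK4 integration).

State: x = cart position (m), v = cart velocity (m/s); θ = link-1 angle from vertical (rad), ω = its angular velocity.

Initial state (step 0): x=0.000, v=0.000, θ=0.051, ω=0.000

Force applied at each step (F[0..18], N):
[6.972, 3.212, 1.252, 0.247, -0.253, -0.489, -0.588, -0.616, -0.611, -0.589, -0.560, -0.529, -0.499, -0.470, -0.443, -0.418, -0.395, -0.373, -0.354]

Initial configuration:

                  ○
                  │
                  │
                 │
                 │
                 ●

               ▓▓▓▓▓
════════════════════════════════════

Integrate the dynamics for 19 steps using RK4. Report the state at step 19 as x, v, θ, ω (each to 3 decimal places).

Answer: x=0.060, v=0.066, θ=-0.009, ω=-0.029

Derivation:
apply F[0]=+6.972 → step 1: x=0.002, v=0.162, θ=0.049, ω=-0.211
apply F[1]=+3.212 → step 2: x=0.006, v=0.232, θ=0.044, ω=-0.296
apply F[2]=+1.252 → step 3: x=0.010, v=0.256, θ=0.038, ω=-0.317
apply F[3]=+0.247 → step 4: x=0.016, v=0.255, θ=0.031, ω=-0.307
apply F[4]=-0.253 → step 5: x=0.021, v=0.243, θ=0.026, ω=-0.283
apply F[5]=-0.489 → step 6: x=0.025, v=0.227, θ=0.020, ω=-0.254
apply F[6]=-0.588 → step 7: x=0.030, v=0.209, θ=0.015, ω=-0.224
apply F[7]=-0.616 → step 8: x=0.034, v=0.191, θ=0.011, ω=-0.196
apply F[8]=-0.611 → step 9: x=0.037, v=0.175, θ=0.008, ω=-0.170
apply F[9]=-0.589 → step 10: x=0.041, v=0.159, θ=0.004, ω=-0.147
apply F[10]=-0.560 → step 11: x=0.044, v=0.145, θ=0.002, ω=-0.126
apply F[11]=-0.529 → step 12: x=0.046, v=0.131, θ=-0.001, ω=-0.108
apply F[12]=-0.499 → step 13: x=0.049, v=0.119, θ=-0.003, ω=-0.091
apply F[13]=-0.470 → step 14: x=0.051, v=0.108, θ=-0.004, ω=-0.077
apply F[14]=-0.443 → step 15: x=0.053, v=0.098, θ=-0.006, ω=-0.065
apply F[15]=-0.418 → step 16: x=0.055, v=0.089, θ=-0.007, ω=-0.054
apply F[16]=-0.395 → step 17: x=0.057, v=0.081, θ=-0.008, ω=-0.044
apply F[17]=-0.373 → step 18: x=0.058, v=0.073, θ=-0.009, ω=-0.036
apply F[18]=-0.354 → step 19: x=0.060, v=0.066, θ=-0.009, ω=-0.029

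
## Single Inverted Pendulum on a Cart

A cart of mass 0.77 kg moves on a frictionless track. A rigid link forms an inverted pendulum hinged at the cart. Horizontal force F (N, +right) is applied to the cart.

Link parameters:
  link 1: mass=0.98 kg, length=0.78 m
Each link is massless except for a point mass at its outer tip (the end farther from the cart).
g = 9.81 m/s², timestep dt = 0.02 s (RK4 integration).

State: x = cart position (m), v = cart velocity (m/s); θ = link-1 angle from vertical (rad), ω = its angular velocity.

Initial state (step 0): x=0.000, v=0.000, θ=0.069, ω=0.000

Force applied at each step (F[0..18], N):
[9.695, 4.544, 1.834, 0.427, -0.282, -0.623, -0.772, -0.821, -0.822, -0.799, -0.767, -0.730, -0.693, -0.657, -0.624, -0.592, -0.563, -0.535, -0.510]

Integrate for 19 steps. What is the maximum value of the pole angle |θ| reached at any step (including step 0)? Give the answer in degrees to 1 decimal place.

apply F[0]=+9.695 → step 1: x=0.002, v=0.234, θ=0.066, ω=-0.282
apply F[1]=+4.544 → step 2: x=0.008, v=0.336, θ=0.059, ω=-0.396
apply F[2]=+1.834 → step 3: x=0.015, v=0.369, θ=0.051, ω=-0.426
apply F[3]=+0.427 → step 4: x=0.022, v=0.369, θ=0.043, ω=-0.413
apply F[4]=-0.282 → step 5: x=0.030, v=0.352, θ=0.035, ω=-0.382
apply F[5]=-0.623 → step 6: x=0.036, v=0.328, θ=0.028, ω=-0.344
apply F[6]=-0.772 → step 7: x=0.043, v=0.302, θ=0.021, ω=-0.304
apply F[7]=-0.821 → step 8: x=0.049, v=0.276, θ=0.015, ω=-0.266
apply F[8]=-0.822 → step 9: x=0.054, v=0.252, θ=0.010, ω=-0.232
apply F[9]=-0.799 → step 10: x=0.059, v=0.229, θ=0.006, ω=-0.200
apply F[10]=-0.767 → step 11: x=0.063, v=0.208, θ=0.002, ω=-0.172
apply F[11]=-0.730 → step 12: x=0.067, v=0.189, θ=-0.001, ω=-0.148
apply F[12]=-0.693 → step 13: x=0.071, v=0.171, θ=-0.003, ω=-0.126
apply F[13]=-0.657 → step 14: x=0.074, v=0.155, θ=-0.006, ω=-0.106
apply F[14]=-0.624 → step 15: x=0.077, v=0.141, θ=-0.008, ω=-0.090
apply F[15]=-0.592 → step 16: x=0.079, v=0.128, θ=-0.009, ω=-0.075
apply F[16]=-0.563 → step 17: x=0.082, v=0.116, θ=-0.011, ω=-0.062
apply F[17]=-0.535 → step 18: x=0.084, v=0.105, θ=-0.012, ω=-0.050
apply F[18]=-0.510 → step 19: x=0.086, v=0.094, θ=-0.013, ω=-0.041
Max |angle| over trajectory = 0.069 rad = 4.0°.

Answer: 4.0°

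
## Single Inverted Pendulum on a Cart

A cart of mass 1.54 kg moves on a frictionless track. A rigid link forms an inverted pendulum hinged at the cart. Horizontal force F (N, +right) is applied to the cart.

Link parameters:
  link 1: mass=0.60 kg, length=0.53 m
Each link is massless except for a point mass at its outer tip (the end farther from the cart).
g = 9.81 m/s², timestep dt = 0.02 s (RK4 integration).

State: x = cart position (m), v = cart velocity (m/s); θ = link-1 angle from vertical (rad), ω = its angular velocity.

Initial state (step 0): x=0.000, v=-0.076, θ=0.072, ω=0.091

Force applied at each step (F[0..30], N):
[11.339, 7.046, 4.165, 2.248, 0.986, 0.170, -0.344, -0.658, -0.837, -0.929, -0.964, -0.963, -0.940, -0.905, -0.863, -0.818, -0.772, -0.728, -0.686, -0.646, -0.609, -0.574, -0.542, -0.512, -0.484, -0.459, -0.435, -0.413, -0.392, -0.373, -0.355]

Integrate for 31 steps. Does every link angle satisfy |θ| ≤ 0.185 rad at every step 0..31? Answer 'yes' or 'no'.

apply F[0]=+11.339 → step 1: x=-0.000, v=0.065, θ=0.071, ω=-0.149
apply F[1]=+7.046 → step 2: x=0.002, v=0.152, θ=0.067, ω=-0.285
apply F[2]=+4.165 → step 3: x=0.006, v=0.201, θ=0.061, ω=-0.354
apply F[3]=+2.248 → step 4: x=0.010, v=0.226, θ=0.053, ω=-0.379
apply F[4]=+0.986 → step 5: x=0.014, v=0.235, θ=0.046, ω=-0.378
apply F[5]=+0.170 → step 6: x=0.019, v=0.234, θ=0.038, ω=-0.361
apply F[6]=-0.344 → step 7: x=0.024, v=0.226, θ=0.031, ω=-0.334
apply F[7]=-0.658 → step 8: x=0.028, v=0.216, θ=0.025, ω=-0.304
apply F[8]=-0.837 → step 9: x=0.032, v=0.203, θ=0.019, ω=-0.272
apply F[9]=-0.929 → step 10: x=0.036, v=0.190, θ=0.014, ω=-0.240
apply F[10]=-0.964 → step 11: x=0.040, v=0.176, θ=0.010, ω=-0.211
apply F[11]=-0.963 → step 12: x=0.043, v=0.163, θ=0.006, ω=-0.183
apply F[12]=-0.940 → step 13: x=0.046, v=0.151, θ=0.002, ω=-0.158
apply F[13]=-0.905 → step 14: x=0.049, v=0.139, θ=-0.001, ω=-0.135
apply F[14]=-0.863 → step 15: x=0.052, v=0.128, θ=-0.003, ω=-0.115
apply F[15]=-0.818 → step 16: x=0.054, v=0.118, θ=-0.005, ω=-0.097
apply F[16]=-0.772 → step 17: x=0.057, v=0.108, θ=-0.007, ω=-0.081
apply F[17]=-0.728 → step 18: x=0.059, v=0.099, θ=-0.008, ω=-0.068
apply F[18]=-0.686 → step 19: x=0.061, v=0.091, θ=-0.010, ω=-0.055
apply F[19]=-0.646 → step 20: x=0.062, v=0.083, θ=-0.011, ω=-0.045
apply F[20]=-0.609 → step 21: x=0.064, v=0.076, θ=-0.011, ω=-0.036
apply F[21]=-0.574 → step 22: x=0.066, v=0.070, θ=-0.012, ω=-0.028
apply F[22]=-0.542 → step 23: x=0.067, v=0.064, θ=-0.013, ω=-0.021
apply F[23]=-0.512 → step 24: x=0.068, v=0.058, θ=-0.013, ω=-0.015
apply F[24]=-0.484 → step 25: x=0.069, v=0.053, θ=-0.013, ω=-0.010
apply F[25]=-0.459 → step 26: x=0.070, v=0.048, θ=-0.013, ω=-0.005
apply F[26]=-0.435 → step 27: x=0.071, v=0.043, θ=-0.013, ω=-0.001
apply F[27]=-0.413 → step 28: x=0.072, v=0.039, θ=-0.013, ω=0.002
apply F[28]=-0.392 → step 29: x=0.073, v=0.035, θ=-0.013, ω=0.005
apply F[29]=-0.373 → step 30: x=0.073, v=0.031, θ=-0.013, ω=0.007
apply F[30]=-0.355 → step 31: x=0.074, v=0.027, θ=-0.013, ω=0.009
Max |angle| over trajectory = 0.072 rad; bound = 0.185 → within bound.

Answer: yes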